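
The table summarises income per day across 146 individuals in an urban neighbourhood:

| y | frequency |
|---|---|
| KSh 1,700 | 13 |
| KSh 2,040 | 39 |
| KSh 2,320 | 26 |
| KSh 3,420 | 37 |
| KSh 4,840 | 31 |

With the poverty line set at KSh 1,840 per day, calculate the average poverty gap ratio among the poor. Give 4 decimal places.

Poor units: 13×KSh 1,700 (q = 13 of N = 146).
Relative gaps: 0.0761 (×13); sum = 0.989130.
The income-gap ratio divides by q (the poor only): 0.989130 / 13 = 0.0761.

0.0761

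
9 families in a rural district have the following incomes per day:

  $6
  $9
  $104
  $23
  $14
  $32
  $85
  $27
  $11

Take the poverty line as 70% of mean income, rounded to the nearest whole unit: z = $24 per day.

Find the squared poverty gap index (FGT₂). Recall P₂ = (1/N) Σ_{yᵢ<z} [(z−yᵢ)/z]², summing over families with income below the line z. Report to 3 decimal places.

0.158

Poor units: $6, $9, $11, $14, $23 (q = 5 of N = 9).
Normalized shortfalls: (24−6)/24 = 0.7500; (24−9)/24 = 0.6250; (24−11)/24 = 0.5417; (24−14)/24 = 0.4167; (24−23)/24 = 0.0417.
Squared: 0.5625; 0.3906; 0.2934; 0.1736; 0.0017.
Sum = 1.421875; P₂ = 1.421875 / 9 = 0.158.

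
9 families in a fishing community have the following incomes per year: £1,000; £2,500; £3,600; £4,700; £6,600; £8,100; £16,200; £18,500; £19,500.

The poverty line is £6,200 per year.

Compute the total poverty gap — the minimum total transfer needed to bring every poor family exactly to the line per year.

Below the line: £1,000, £2,500, £3,600, £4,700 (q = 4 of N = 9).
Individual gaps: 6200−1000 = 5200; 6200−2500 = 3700; 6200−3600 = 2600; 6200−4700 = 1500.
Aggregate gap = £13,000.

£13,000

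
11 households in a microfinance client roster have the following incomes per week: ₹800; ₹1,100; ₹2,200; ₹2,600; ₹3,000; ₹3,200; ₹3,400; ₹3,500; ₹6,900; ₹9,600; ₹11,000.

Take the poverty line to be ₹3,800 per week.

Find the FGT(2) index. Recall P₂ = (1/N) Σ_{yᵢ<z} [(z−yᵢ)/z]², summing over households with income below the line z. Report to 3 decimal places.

Incomes under z: ₹800, ₹1,100, ₹2,200, ₹2,600, ₹3,000, ₹3,200, ₹3,400, ₹3,500 (q = 8 of N = 11).
Gap ratios (z−y)/z: (3800−800)/3800 = 0.7895; (3800−1100)/3800 = 0.7105; (3800−2200)/3800 = 0.4211; (3800−2600)/3800 = 0.3158; (3800−3000)/3800 = 0.2105; (3800−3200)/3800 = 0.1579; (3800−3400)/3800 = 0.1053; (3800−3500)/3800 = 0.0789.
Squared: 0.6233; 0.5048; 0.1773; 0.0997; 0.0443; 0.0249; 0.0111; 0.0062.
Sum = 1.491690; P₂ = 1.491690 / 11 = 0.136.

0.136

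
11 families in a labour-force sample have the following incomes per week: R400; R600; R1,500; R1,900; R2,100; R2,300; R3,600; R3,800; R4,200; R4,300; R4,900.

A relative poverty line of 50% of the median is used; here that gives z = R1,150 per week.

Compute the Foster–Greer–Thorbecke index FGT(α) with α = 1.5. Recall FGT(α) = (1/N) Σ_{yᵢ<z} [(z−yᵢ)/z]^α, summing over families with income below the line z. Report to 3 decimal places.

0.078

Poor units: R400, R600 (q = 2 of N = 11).
Normalized shortfalls: (1150−400)/1150 = 0.6522; (1150−600)/1150 = 0.4783.
Raised to α = 1.5: 0.52668; 0.33075.
Sum = 0.857426; FGT(1.5) = 0.857426 / 11 = 0.078.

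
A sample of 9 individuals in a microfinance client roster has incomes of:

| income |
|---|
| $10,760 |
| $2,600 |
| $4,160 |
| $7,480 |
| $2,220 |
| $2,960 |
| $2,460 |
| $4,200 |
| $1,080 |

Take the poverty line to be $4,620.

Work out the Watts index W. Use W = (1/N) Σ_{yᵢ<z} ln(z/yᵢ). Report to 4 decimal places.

0.4485

Below z: $1,080, $2,220, $2,460, $2,600, $2,960, $4,160, $4,200 (q = 7 of N = 9).
Log shortfalls: ln(4620/1080) = 1.4534; ln(4620/2220) = 0.7329; ln(4620/2460) = 0.6302; ln(4620/2600) = 0.5749; ln(4620/2960) = 0.4452; ln(4620/4160) = 0.1049; ln(4620/4200) = 0.0953.
W = 4.036833 / 9 = 0.4485.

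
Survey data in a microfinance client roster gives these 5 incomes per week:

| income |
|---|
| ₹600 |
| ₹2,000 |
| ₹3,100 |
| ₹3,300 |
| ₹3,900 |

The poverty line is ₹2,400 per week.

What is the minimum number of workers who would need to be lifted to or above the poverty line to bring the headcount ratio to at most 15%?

Currently q = 2 of N = 5 are below the line (H = 0.400).
A headcount ratio of at most 15% allows at most ⌊0.15 × 5⌋ = 0 poor workers.
So at least 2 − 0 = 2 must be lifted.

2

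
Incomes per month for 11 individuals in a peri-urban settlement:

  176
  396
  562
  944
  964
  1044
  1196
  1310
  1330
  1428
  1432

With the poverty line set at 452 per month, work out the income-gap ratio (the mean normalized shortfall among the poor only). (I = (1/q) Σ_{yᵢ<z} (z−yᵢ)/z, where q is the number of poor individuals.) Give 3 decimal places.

Below z: 176, 396 (q = 2 of N = 11).
Relative gaps: 0.6106, 0.1239; sum = 0.734513.
The income-gap ratio divides by q (the poor only): 0.734513 / 2 = 0.367.

0.367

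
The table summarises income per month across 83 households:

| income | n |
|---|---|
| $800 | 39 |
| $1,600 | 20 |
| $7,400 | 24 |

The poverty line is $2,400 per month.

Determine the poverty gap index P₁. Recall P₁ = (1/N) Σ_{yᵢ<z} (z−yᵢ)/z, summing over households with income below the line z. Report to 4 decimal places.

0.3936

Below the line: 39×$800, 20×$1,600 (q = 59 of N = 83).
Normalized shortfalls: (2400−800)/2400 = 0.6667 (×39); (2400−1600)/2400 = 0.3333 (×20).
Σ = 32.666667. Dividing by the full population N = 83 gives P₁ = 0.3936.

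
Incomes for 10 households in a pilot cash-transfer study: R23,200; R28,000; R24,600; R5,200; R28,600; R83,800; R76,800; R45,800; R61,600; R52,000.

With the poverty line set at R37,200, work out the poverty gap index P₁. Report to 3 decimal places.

0.205

Below the line: R5,200, R23,200, R24,600, R28,000, R28,600 (q = 5 of N = 10).
Gap ratios (z−y)/z: (37200−5200)/37200 = 0.8602; (37200−23200)/37200 = 0.3763; (37200−24600)/37200 = 0.3387; (37200−28000)/37200 = 0.2473; (37200−28600)/37200 = 0.2312.
Sum of shortfalls = 2.053763; P₁ averages over all N: 2.053763 / 10 = 0.205.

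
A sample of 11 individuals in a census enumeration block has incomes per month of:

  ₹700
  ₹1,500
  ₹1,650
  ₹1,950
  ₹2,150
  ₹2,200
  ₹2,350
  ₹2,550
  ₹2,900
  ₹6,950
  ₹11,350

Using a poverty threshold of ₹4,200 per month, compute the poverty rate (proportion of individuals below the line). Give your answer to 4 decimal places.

9 of the 11 individuals have income below ₹4,200.
H = 9/11 = 0.8182.

0.8182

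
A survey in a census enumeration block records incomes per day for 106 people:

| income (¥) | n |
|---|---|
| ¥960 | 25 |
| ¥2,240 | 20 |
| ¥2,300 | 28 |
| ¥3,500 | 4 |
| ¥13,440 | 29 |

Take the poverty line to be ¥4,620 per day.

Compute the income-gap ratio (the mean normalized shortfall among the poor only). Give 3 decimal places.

Poor units: 25×¥960, 20×¥2,240, 28×¥2,300, 4×¥3,500 (q = 77 of N = 106).
Shortfall ratios (z−y)/z: 0.7922 (×25), 0.5152 (×20), 0.5022 (×28), 0.2424 (×4); sum = 45.138528.
I averages over the q = 77 poor units only: 45.138528 / 77 = 0.586.

0.586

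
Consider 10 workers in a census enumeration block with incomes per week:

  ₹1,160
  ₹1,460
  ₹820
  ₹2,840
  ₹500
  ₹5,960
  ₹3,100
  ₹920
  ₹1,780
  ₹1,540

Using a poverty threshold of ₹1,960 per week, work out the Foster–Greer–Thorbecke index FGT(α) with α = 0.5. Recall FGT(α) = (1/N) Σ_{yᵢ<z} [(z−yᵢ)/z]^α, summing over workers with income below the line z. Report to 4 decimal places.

Below the line: ₹500, ₹820, ₹920, ₹1,160, ₹1,460, ₹1,540, ₹1,780 (q = 7 of N = 10).
Shortfall ratios: (1960−500)/1960 = 0.7449; (1960−820)/1960 = 0.5816; (1960−920)/1960 = 0.5306; (1960−1160)/1960 = 0.4082; (1960−1460)/1960 = 0.2551; (1960−1540)/1960 = 0.2143; (1960−1780)/1960 = 0.0918.
Raised to α = 0.5: 0.86307; 0.76265; 0.72843; 0.63888; 0.50508; 0.46291; 0.30305.
Sum = 4.264063; FGT(0.5) = 4.264063 / 10 = 0.4264.

0.4264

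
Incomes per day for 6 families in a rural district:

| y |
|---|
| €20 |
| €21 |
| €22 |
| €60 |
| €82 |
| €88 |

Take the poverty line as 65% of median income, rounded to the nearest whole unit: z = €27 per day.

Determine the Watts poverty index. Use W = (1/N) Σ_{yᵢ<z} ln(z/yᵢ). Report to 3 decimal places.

0.126

Below the line: €20, €21, €22 (q = 3 of N = 6).
ln(z/y) terms: ln(27/20) = 0.3001; ln(27/21) = 0.2513; ln(27/22) = 0.2048.
W = 0.756213 / 6 = 0.126.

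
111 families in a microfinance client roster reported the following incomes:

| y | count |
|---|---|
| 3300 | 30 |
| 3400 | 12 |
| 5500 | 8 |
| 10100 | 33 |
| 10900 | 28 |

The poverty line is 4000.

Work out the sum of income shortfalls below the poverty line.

28200

Poor units: 30×3300, 12×3400 (q = 42 of N = 111).
Individual gaps: 30×(4000−3300) = 21000; 12×(4000−3400) = 7200.
Aggregate gap = 28200.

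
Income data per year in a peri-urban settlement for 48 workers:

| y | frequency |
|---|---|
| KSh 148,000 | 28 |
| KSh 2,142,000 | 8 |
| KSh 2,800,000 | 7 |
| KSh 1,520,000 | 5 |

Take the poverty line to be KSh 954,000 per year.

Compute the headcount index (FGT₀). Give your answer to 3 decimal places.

0.583

28 of the 48 workers have income below KSh 954,000.
H = 28/48 = 0.583.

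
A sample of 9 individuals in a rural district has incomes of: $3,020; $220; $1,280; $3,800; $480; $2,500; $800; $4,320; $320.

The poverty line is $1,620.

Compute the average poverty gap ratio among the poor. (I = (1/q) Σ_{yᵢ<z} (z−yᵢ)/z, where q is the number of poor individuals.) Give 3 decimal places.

0.617

Incomes under z: $220, $320, $480, $800, $1,280 (q = 5 of N = 9).
Relative gaps: 0.8642, 0.8025, 0.7037, 0.5062, 0.2099; sum = 3.086420.
I averages over the q = 5 poor units only: 3.086420 / 5 = 0.617.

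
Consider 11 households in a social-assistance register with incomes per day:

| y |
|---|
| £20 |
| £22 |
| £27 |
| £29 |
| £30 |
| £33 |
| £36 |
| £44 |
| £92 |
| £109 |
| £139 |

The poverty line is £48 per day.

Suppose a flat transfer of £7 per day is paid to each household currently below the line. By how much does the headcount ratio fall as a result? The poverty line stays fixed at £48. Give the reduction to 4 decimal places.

0.0909

Before: below the line — £20, £22, £27, £29, £30, £33, £36, £44; headcount ratio = 0.727273.
After the £7 transfer: below the line — £27, £29, £34, £36, £37, £40, £43; headcount ratio = 0.636364.
Reduction = 0.727273 − 0.636364 = 0.0909.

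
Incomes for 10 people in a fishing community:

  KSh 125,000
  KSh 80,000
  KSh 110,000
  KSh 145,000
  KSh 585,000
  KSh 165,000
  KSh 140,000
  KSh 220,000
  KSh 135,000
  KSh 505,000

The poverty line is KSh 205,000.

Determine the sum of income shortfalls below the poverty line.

Poor units: KSh 80,000, KSh 110,000, KSh 125,000, KSh 135,000, KSh 140,000, KSh 145,000, KSh 165,000 (q = 7 of N = 10).
Individual gaps: 205000−80000 = 125000; 205000−110000 = 95000; 205000−125000 = 80000; 205000−135000 = 70000; 205000−140000 = 65000; 205000−145000 = 60000; 205000−165000 = 40000.
Aggregate gap = KSh 535,000.

KSh 535,000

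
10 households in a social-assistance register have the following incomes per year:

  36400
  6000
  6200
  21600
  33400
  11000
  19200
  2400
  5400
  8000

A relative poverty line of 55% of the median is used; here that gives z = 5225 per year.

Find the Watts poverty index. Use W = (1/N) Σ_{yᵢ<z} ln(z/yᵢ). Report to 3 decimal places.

0.078

Poor units: 2400 (q = 1 of N = 10).
ln(z/y) terms: ln(5225/2400) = 0.7780.
W = 0.777986 / 10 = 0.078.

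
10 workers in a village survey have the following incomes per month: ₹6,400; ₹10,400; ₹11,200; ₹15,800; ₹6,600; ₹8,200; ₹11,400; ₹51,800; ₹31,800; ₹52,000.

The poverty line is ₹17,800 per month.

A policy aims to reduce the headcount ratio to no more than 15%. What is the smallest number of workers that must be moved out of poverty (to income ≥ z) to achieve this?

Currently q = 7 of N = 10 are below the line (H = 0.700).
A headcount ratio of at most 15% allows at most ⌊0.15 × 10⌋ = 1 poor workers.
So at least 7 − 1 = 6 must be lifted.

6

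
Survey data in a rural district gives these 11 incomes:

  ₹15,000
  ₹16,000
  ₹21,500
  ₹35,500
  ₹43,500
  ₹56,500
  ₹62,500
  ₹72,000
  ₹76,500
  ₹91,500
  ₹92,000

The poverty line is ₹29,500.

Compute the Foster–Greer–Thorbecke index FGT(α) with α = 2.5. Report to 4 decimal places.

0.0318

Below z: ₹15,000, ₹16,000, ₹21,500 (q = 3 of N = 11).
Gap ratios (z−y)/z: (29500−15000)/29500 = 0.4915; (29500−16000)/29500 = 0.4576; (29500−21500)/29500 = 0.2712.
Raised to α = 2.5: 0.16938; 0.14167; 0.03830.
Sum = 0.349349; FGT(2.5) = 0.349349 / 11 = 0.0318.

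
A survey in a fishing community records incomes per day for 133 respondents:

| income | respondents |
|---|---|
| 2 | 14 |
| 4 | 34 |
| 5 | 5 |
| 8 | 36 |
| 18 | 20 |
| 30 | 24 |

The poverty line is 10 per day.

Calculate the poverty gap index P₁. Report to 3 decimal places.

0.311

Below z: 14×2, 34×4, 5×5, 36×8 (q = 89 of N = 133).
Normalized shortfalls: (10−2)/10 = 0.8000 (×14); (10−4)/10 = 0.6000 (×34); (10−5)/10 = 0.5000 (×5); (10−8)/10 = 0.2000 (×36).
Σ = 41.300000. Dividing by the full population N = 133 gives P₁ = 0.311.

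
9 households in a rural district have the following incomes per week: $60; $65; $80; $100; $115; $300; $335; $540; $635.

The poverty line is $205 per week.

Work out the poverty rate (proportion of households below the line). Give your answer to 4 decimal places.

0.5556

5 of the 9 households have income below $205.
H = 5/9 = 0.5556.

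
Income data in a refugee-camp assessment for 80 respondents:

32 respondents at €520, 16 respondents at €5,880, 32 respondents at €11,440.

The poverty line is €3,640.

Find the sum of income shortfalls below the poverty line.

€99,840

Below z: 32×€520 (q = 32 of N = 80).
Individual gaps: 32×(3640−520) = 99840.
Aggregate gap = €99,840.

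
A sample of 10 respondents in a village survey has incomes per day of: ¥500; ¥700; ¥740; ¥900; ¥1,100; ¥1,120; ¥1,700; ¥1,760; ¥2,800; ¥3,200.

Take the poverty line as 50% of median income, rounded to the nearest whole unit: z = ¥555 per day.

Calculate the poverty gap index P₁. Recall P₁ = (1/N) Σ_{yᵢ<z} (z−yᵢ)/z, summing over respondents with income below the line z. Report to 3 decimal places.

0.010

Poor units: ¥500 (q = 1 of N = 10).
Normalized shortfalls: (555−500)/555 = 0.0991.
Σ = 0.099099. Dividing by the full population N = 10 gives P₁ = 0.010.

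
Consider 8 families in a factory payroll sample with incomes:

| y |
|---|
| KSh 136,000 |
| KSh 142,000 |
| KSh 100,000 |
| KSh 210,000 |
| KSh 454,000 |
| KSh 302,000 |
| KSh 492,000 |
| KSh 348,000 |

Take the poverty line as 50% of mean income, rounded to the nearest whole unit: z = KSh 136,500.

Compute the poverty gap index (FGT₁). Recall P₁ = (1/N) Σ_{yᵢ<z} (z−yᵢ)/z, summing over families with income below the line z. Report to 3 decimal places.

Incomes under z: KSh 100,000, KSh 136,000 (q = 2 of N = 8).
Shortfall ratios: (136500−100000)/136500 = 0.2674; (136500−136000)/136500 = 0.0037.
Sum of shortfalls = 0.271062; P₁ averages over all N: 0.271062 / 8 = 0.034.

0.034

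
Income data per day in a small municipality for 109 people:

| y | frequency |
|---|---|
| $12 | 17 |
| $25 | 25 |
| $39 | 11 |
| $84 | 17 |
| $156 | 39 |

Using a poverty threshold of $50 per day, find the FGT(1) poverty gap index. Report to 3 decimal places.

Poor units: 17×$12, 25×$25, 11×$39 (q = 53 of N = 109).
Shortfall ratios: (50−12)/50 = 0.7600 (×17); (50−25)/50 = 0.5000 (×25); (50−39)/50 = 0.2200 (×11).
Sum of shortfalls = 27.840000; P₁ averages over all N: 27.840000 / 109 = 0.255.

0.255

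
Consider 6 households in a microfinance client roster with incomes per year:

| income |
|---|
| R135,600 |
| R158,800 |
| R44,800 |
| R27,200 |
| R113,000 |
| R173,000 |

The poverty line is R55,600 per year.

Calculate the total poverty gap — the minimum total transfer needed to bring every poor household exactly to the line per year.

Below the line: R27,200, R44,800 (q = 2 of N = 6).
Individual gaps: 55600−27200 = 28400; 55600−44800 = 10800.
Aggregate gap = R39,200.

R39,200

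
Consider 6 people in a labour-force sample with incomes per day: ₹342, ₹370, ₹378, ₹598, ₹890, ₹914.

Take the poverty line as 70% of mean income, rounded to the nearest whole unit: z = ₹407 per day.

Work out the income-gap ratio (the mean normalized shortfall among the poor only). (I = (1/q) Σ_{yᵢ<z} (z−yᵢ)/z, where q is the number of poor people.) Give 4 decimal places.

0.1073

Below the line: ₹342, ₹370, ₹378 (q = 3 of N = 6).
Shortfall ratios (z−y)/z: 0.1597, 0.0909, 0.0713; sum = 0.321867.
I averages over the q = 3 poor units only: 0.321867 / 3 = 0.1073.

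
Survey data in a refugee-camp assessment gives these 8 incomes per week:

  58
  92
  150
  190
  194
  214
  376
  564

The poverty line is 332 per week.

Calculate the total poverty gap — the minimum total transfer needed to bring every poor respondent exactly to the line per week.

Incomes under z: 58, 92, 150, 190, 194, 214 (q = 6 of N = 8).
Individual gaps: 332−58 = 274; 332−92 = 240; 332−150 = 182; 332−190 = 142; 332−194 = 138; 332−214 = 118.
Aggregate gap = 1094.

1094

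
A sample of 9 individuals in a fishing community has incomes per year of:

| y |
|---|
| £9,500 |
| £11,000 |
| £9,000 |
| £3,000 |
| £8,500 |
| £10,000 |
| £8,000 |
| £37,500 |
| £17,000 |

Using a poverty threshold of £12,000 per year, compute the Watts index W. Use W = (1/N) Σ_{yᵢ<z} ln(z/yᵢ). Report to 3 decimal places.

0.325

Incomes under z: £3,000, £8,000, £8,500, £9,000, £9,500, £10,000, £11,000 (q = 7 of N = 9).
Log gaps: ln(12000/3000) = 1.3863; ln(12000/8000) = 0.4055; ln(12000/8500) = 0.3448; ln(12000/9000) = 0.2877; ln(12000/9500) = 0.2336; ln(12000/10000) = 0.1823; ln(12000/11000) = 0.0870.
W = 2.927230 / 9 = 0.325.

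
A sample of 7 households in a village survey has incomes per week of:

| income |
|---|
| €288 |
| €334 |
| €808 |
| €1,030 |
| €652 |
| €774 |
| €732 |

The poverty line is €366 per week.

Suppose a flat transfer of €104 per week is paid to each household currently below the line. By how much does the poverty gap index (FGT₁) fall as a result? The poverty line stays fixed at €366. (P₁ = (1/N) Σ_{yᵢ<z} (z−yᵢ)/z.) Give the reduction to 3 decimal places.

Before: below the line — €288, €334; poverty gap index (FGT₁) = 0.04294.
After the €104 transfer: below the line — none; poverty gap index (FGT₁) = 0.00000.
Reduction = 0.04294 − 0.00000 = 0.043.

0.043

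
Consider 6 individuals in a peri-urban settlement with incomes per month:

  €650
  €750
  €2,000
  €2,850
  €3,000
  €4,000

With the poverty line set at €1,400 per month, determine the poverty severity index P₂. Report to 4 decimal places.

Below z: €650, €750 (q = 2 of N = 6).
Relative gaps: (1400−650)/1400 = 0.5357; (1400−750)/1400 = 0.4643.
Squared: 0.2870; 0.2156.
Sum = 0.502551; P₂ = 0.502551 / 6 = 0.0838.

0.0838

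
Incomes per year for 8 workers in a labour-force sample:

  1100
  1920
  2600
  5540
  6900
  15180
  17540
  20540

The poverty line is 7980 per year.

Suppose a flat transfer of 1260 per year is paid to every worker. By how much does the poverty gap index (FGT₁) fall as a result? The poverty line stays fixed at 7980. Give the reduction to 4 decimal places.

Before: below the line — 1100, 1920, 2600, 5540, 6900; poverty gap index (FGT₁) = 0.342105.
After the 1260 transfer: below the line — 2360, 3180, 3860, 6800; poverty gap index (FGT₁) = 0.246241.
Reduction = 0.342105 − 0.246241 = 0.0959.

0.0959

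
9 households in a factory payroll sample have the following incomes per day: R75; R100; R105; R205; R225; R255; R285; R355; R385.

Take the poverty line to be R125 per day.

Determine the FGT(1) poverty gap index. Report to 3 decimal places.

0.084

Below z: R75, R100, R105 (q = 3 of N = 9).
Shortfall ratios: (125−75)/125 = 0.4000; (125−100)/125 = 0.2000; (125−105)/125 = 0.1600.
Σ = 0.760000. Dividing by the full population N = 9 gives P₁ = 0.084.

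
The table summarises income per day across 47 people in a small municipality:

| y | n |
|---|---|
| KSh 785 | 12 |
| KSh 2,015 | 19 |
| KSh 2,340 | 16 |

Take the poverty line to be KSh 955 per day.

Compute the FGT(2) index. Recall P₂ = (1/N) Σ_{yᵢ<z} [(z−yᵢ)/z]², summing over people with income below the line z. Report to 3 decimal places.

Below the line: 12×KSh 785 (q = 12 of N = 47).
Shortfall ratios: (955−785)/955 = 0.1780 (×12).
Squared: 0.0317 (×12).
Sum = 0.380253; P₂ = 0.380253 / 47 = 0.008.

0.008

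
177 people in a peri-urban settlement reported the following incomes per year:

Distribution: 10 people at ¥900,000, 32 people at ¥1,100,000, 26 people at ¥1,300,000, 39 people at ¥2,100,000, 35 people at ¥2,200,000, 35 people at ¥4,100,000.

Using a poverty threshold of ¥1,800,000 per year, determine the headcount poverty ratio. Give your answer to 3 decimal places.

68 of the 177 people have income below ¥1,800,000.
H = 68/177 = 0.384.

0.384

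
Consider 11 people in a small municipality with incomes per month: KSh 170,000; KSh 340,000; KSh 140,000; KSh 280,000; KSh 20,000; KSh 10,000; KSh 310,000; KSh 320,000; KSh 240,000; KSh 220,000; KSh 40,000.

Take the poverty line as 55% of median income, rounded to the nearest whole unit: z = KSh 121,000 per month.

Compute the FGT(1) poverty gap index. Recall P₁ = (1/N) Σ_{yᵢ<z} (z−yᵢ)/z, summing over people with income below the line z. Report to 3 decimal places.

Incomes under z: KSh 10,000, KSh 20,000, KSh 40,000 (q = 3 of N = 11).
Shortfall ratios: (121000−10000)/121000 = 0.9174; (121000−20000)/121000 = 0.8347; (121000−40000)/121000 = 0.6694.
Sum of shortfalls = 2.421488; P₁ averages over all N: 2.421488 / 11 = 0.220.

0.220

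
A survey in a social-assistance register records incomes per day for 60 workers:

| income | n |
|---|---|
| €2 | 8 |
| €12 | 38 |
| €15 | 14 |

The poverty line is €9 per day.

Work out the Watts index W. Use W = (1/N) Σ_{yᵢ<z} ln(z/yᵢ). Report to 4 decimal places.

0.2005

Incomes under z: 8×€2 (q = 8 of N = 60).
ln(z/y) terms: ln(9/2) = 1.5041 (×8).
W = 12.032619 / 60 = 0.2005.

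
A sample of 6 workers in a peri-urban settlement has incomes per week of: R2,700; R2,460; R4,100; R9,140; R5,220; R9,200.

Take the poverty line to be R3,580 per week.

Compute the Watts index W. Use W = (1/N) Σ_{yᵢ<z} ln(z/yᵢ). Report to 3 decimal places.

Below the line: R2,460, R2,700 (q = 2 of N = 6).
ln(z/y) terms: ln(3580/2460) = 0.3752; ln(3580/2700) = 0.2821.
W = 0.657312 / 6 = 0.110.

0.110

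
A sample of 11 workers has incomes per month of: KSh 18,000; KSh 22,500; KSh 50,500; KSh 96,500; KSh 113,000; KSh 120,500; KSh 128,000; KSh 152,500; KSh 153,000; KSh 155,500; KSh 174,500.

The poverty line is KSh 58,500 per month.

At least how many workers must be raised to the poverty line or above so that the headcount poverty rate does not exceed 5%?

Currently q = 3 of N = 11 are below the line (H = 0.273).
A headcount ratio of at most 5% allows at most ⌊0.05 × 11⌋ = 0 poor workers.
So at least 3 − 0 = 3 must be lifted.

3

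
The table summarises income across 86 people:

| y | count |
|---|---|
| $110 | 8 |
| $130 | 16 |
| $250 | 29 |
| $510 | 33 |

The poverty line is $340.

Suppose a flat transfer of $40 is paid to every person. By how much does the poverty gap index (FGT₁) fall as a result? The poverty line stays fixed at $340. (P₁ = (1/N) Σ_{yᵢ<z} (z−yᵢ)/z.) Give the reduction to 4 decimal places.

Before: below the line — 8×$110, 16×$130, 29×$250; poverty gap index (FGT₁) = 0.267100.
After the $40 transfer: below the line — 8×$150, 16×$170, 29×$290; poverty gap index (FGT₁) = 0.194596.
Reduction = 0.267100 − 0.194596 = 0.0725.

0.0725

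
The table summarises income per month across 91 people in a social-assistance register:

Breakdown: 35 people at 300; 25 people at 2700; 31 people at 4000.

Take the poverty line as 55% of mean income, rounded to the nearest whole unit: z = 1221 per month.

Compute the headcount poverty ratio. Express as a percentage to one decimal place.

38.5%

35 of the 91 people have income below 1221.
H = 35/91 = 38.5%.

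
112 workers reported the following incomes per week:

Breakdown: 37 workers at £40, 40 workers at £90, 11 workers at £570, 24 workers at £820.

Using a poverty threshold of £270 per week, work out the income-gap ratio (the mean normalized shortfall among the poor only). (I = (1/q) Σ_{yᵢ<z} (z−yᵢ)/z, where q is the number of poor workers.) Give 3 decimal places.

0.756

Poor units: 37×£40, 40×£90 (q = 77 of N = 112).
Relative gaps: 0.8519 (×37), 0.6667 (×40); sum = 58.185185.
I averages over the q = 77 poor units only: 58.185185 / 77 = 0.756.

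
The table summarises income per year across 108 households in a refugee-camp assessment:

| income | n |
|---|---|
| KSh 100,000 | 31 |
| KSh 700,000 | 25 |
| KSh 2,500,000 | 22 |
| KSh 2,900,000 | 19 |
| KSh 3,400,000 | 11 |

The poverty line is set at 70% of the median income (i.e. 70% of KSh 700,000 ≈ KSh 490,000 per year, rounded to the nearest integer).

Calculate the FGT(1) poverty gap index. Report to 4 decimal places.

Below z: 31×KSh 100,000 (q = 31 of N = 108).
Shortfall ratios: (490000−100000)/490000 = 0.7959 (×31).
Sum of shortfalls = 24.673469; P₁ averages over all N: 24.673469 / 108 = 0.2285.

0.2285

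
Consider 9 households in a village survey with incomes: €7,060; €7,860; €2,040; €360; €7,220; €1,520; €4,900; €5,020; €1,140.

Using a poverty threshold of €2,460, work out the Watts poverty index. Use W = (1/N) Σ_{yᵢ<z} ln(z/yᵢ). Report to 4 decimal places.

0.3733

Below z: €360, €1,140, €1,520, €2,040 (q = 4 of N = 9).
Log gaps: ln(2460/360) = 1.9218; ln(2460/1140) = 0.7691; ln(2460/1520) = 0.4815; ln(2460/2040) = 0.1872.
W = 3.359608 / 9 = 0.3733.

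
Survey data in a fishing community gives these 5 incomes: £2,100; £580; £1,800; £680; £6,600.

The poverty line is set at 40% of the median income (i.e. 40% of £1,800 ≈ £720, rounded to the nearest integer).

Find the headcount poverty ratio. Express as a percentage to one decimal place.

40.0%

2 of the 5 respondents have income below £720.
H = 2/5 = 40.0%.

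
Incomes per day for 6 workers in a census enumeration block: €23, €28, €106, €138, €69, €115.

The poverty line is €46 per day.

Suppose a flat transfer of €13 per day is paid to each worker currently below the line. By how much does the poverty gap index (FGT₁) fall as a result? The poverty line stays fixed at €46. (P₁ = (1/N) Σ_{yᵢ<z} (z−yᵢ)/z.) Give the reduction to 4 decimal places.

Before: below the line — €23, €28; poverty gap index (FGT₁) = 0.148551.
After the €13 transfer: below the line — €36, €41; poverty gap index (FGT₁) = 0.054348.
Reduction = 0.148551 − 0.054348 = 0.0942.

0.0942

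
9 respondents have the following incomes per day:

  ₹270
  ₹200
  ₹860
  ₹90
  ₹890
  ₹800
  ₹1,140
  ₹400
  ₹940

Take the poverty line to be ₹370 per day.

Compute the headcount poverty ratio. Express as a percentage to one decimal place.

3 of the 9 respondents have income below ₹370.
H = 3/9 = 33.3%.

33.3%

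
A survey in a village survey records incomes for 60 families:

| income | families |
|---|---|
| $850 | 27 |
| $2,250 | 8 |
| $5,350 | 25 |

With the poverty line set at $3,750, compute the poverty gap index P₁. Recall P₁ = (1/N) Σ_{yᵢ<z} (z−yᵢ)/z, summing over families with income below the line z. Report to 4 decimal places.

0.4013

Below the line: 27×$850, 8×$2,250 (q = 35 of N = 60).
Relative gaps: (3750−850)/3750 = 0.7733 (×27); (3750−2250)/3750 = 0.4000 (×8).
Sum of shortfalls = 24.080000; P₁ averages over all N: 24.080000 / 60 = 0.4013.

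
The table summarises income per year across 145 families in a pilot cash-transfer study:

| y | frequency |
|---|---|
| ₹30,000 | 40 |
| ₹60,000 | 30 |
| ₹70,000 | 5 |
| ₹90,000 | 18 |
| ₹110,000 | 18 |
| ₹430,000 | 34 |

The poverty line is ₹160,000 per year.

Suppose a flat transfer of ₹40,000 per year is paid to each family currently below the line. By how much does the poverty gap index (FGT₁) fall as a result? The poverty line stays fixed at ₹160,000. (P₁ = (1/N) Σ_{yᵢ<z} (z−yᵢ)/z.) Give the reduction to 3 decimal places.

0.191

Before: below the line — 40×₹30,000, 30×₹60,000, 5×₹70,000, 18×₹90,000, 18×₹110,000; poverty gap index (FGT₁) = 0.46595.
After the ₹40,000 transfer: below the line — 40×₹70,000, 30×₹100,000, 5×₹110,000, 18×₹130,000, 18×₹150,000; poverty gap index (FGT₁) = 0.27457.
Reduction = 0.46595 − 0.27457 = 0.191.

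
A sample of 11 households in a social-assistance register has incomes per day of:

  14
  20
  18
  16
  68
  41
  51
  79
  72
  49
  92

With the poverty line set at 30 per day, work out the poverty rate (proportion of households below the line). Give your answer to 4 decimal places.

4 of the 11 households have income below 30.
H = 4/11 = 0.3636.

0.3636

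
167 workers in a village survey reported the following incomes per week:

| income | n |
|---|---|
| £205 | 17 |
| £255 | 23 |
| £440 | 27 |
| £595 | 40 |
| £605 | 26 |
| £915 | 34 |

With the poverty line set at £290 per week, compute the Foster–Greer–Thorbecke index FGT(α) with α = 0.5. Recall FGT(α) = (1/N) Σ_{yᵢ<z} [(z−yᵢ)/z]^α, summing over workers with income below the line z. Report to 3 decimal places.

0.103

Poor units: 17×£205, 23×£255 (q = 40 of N = 167).
Shortfall ratios: (290−205)/290 = 0.2931 (×17); (290−255)/290 = 0.1207 (×23).
Raised to α = 0.5: 0.54139 (×17); 0.34740 (×23).
Sum = 17.193931; FGT(0.5) = 17.193931 / 167 = 0.103.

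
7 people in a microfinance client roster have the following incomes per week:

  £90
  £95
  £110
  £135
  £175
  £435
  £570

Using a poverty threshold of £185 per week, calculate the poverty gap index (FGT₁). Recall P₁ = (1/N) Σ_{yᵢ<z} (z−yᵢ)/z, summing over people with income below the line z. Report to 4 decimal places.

Incomes under z: £90, £95, £110, £135, £175 (q = 5 of N = 7).
Relative gaps: (185−90)/185 = 0.5135; (185−95)/185 = 0.4865; (185−110)/185 = 0.4054; (185−135)/185 = 0.2703; (185−175)/185 = 0.0541.
Σ = 1.729730. Dividing by the full population N = 7 gives P₁ = 0.2471.

0.2471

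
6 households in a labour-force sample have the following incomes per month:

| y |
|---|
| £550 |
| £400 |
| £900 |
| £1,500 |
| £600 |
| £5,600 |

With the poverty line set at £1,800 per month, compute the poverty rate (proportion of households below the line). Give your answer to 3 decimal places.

5 of the 6 households have income below £1,800.
H = 5/6 = 0.833.

0.833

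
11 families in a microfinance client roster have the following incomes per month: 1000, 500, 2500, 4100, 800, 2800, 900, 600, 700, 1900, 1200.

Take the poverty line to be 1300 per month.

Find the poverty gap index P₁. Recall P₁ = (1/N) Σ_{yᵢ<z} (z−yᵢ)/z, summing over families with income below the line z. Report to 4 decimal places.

0.2378

Poor units: 500, 600, 700, 800, 900, 1000, 1200 (q = 7 of N = 11).
Gap ratios (z−y)/z: (1300−500)/1300 = 0.6154; (1300−600)/1300 = 0.5385; (1300−700)/1300 = 0.4615; (1300−800)/1300 = 0.3846; (1300−900)/1300 = 0.3077; (1300−1000)/1300 = 0.2308; (1300−1200)/1300 = 0.0769.
Sum of shortfalls = 2.615385; P₁ averages over all N: 2.615385 / 11 = 0.2378.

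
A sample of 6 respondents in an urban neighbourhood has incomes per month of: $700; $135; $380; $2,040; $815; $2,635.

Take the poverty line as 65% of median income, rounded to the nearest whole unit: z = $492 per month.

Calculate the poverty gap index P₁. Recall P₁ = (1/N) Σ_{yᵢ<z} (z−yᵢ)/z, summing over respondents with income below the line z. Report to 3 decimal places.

Below the line: $135, $380 (q = 2 of N = 6).
Gap ratios (z−y)/z: (492−135)/492 = 0.7256; (492−380)/492 = 0.2276.
Σ = 0.953252. Dividing by the full population N = 6 gives P₁ = 0.159.

0.159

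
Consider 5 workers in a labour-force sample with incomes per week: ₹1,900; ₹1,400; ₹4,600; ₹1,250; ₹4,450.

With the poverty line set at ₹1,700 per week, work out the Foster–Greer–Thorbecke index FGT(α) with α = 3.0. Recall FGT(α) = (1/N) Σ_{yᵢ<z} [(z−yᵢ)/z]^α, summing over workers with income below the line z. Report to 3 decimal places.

0.005

Incomes under z: ₹1,250, ₹1,400 (q = 2 of N = 5).
Gap ratios (z−y)/z: (1700−1250)/1700 = 0.2647; (1700−1400)/1700 = 0.1765.
Raised to α = 3.0: 0.01855; 0.00550.
Sum = 0.024043; FGT(3.0) = 0.024043 / 5 = 0.005.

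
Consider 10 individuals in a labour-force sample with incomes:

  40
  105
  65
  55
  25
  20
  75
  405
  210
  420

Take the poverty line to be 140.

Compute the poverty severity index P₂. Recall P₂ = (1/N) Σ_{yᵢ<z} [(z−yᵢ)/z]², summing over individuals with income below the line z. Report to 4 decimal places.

0.2853

Below z: 20, 25, 40, 55, 65, 75, 105 (q = 7 of N = 10).
Gap ratios (z−y)/z: (140−20)/140 = 0.8571; (140−25)/140 = 0.8214; (140−40)/140 = 0.7143; (140−55)/140 = 0.6071; (140−65)/140 = 0.5357; (140−75)/140 = 0.4643; (140−105)/140 = 0.2500.
Squared: 0.7347; 0.6747; 0.5102; 0.3686; 0.2870; 0.2156; 0.0625.
Sum = 2.853316; P₂ = 2.853316 / 10 = 0.2853.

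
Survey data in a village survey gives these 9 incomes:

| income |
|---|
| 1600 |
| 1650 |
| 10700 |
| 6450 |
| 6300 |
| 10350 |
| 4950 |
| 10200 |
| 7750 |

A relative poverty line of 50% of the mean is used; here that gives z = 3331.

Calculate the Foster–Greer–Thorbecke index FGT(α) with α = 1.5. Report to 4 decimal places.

Below the line: 1600, 1650 (q = 2 of N = 9).
Shortfall ratios: (3331−1600)/3331 = 0.5197; (3331−1650)/3331 = 0.5047.
Raised to α = 1.5: 0.37461; 0.35850.
Sum = 0.733114; FGT(1.5) = 0.733114 / 9 = 0.0815.

0.0815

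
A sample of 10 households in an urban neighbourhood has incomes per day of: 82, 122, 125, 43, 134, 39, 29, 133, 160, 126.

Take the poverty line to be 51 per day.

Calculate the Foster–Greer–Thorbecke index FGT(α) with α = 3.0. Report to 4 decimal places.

0.0097

Below z: 29, 39, 43 (q = 3 of N = 10).
Relative gaps: (51−29)/51 = 0.4314; (51−39)/51 = 0.2353; (51−43)/51 = 0.1569.
Raised to α = 3.0: 0.08027; 0.01303; 0.00386.
Sum = 0.097157; FGT(3.0) = 0.097157 / 10 = 0.0097.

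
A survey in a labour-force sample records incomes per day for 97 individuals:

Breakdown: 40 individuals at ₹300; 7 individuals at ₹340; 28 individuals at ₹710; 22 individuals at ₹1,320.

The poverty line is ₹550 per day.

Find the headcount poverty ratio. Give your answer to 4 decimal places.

47 of the 97 individuals have income below ₹550.
H = 47/97 = 0.4845.

0.4845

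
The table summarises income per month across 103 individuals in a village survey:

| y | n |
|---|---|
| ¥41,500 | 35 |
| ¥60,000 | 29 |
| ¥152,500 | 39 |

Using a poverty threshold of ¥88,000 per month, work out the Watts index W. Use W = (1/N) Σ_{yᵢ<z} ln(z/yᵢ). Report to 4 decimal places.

Below the line: 35×¥41,500, 29×¥60,000 (q = 64 of N = 103).
ln(z/y) terms: ln(88000/41500) = 0.7516 (×35); ln(88000/60000) = 0.3830 (×29).
W = 37.414294 / 103 = 0.3632.

0.3632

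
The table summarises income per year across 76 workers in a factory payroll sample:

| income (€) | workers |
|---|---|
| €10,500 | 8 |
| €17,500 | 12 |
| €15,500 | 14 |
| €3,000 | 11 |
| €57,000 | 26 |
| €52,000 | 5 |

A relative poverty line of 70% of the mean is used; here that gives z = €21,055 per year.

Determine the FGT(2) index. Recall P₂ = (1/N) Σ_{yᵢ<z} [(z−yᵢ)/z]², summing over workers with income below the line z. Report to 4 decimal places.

Incomes under z: 11×€3,000, 8×€10,500, 14×€15,500, 12×€17,500 (q = 45 of N = 76).
Relative gaps: (21055−3000)/21055 = 0.8575 (×11); (21055−10500)/21055 = 0.5013 (×8); (21055−15500)/21055 = 0.2638 (×14); (21055−17500)/21055 = 0.1688 (×12).
Squared: 0.7353 (×11); 0.2513 (×8); 0.0696 (×14); 0.0285 (×12).
Sum = 11.415740; P₂ = 11.415740 / 76 = 0.1502.

0.1502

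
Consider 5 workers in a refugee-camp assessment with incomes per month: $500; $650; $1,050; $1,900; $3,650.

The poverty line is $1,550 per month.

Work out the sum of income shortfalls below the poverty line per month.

$2,450

Poor units: $500, $650, $1,050 (q = 3 of N = 5).
Individual gaps: 1550−500 = 1050; 1550−650 = 900; 1550−1050 = 500.
Aggregate gap = $2,450.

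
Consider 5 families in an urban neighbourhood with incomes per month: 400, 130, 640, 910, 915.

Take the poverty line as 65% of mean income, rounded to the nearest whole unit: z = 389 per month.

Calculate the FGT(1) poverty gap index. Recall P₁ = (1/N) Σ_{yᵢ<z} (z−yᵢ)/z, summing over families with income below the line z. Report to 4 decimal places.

0.1332

Below the line: 130 (q = 1 of N = 5).
Shortfall ratios: (389−130)/389 = 0.6658.
Sum of shortfalls = 0.665810; P₁ averages over all N: 0.665810 / 5 = 0.1332.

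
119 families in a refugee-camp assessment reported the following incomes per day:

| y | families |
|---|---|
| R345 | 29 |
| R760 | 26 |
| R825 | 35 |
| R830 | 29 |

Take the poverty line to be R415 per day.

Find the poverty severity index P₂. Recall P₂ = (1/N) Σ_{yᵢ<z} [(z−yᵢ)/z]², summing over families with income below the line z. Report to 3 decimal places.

0.007

Below the line: 29×R345 (q = 29 of N = 119).
Shortfall ratios: (415−345)/415 = 0.1687 (×29).
Squared: 0.0285 (×29).
Sum = 0.825083; P₂ = 0.825083 / 119 = 0.007.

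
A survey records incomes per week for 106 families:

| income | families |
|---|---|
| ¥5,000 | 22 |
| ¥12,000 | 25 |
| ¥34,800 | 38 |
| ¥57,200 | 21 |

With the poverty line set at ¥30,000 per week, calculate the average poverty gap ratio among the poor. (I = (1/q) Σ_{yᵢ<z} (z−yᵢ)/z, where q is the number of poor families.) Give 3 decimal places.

0.709

Poor units: 22×¥5,000, 25×¥12,000 (q = 47 of N = 106).
Shortfall ratios (z−y)/z: 0.8333 (×22), 0.6000 (×25); sum = 33.333333.
I averages over the q = 47 poor units only: 33.333333 / 47 = 0.709.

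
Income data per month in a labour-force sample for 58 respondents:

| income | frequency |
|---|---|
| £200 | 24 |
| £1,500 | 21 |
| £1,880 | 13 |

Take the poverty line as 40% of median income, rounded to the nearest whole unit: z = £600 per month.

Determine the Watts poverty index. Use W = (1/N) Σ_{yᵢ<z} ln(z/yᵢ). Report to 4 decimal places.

Poor units: 24×£200 (q = 24 of N = 58).
Log gaps: ln(600/200) = 1.0986 (×24).
W = 26.366695 / 58 = 0.4546.

0.4546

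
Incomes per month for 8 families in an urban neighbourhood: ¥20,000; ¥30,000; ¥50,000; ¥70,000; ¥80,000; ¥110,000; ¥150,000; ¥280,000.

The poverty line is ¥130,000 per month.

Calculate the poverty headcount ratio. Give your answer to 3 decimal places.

0.750

6 of the 8 families have income below ¥130,000.
H = 6/8 = 0.750.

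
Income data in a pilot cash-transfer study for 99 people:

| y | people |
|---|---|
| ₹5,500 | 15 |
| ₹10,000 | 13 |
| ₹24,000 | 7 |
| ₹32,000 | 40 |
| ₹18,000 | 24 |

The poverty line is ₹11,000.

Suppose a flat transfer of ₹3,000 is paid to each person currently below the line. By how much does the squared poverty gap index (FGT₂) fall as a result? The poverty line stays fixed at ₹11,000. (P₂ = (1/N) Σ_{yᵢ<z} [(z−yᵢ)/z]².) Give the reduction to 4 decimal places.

Before: below the line — 15×₹5,500, 13×₹10,000; squared poverty gap index (FGT₂) = 0.038964.
After the ₹3,000 transfer: below the line — 15×₹8,500; squared poverty gap index (FGT₂) = 0.007826.
Reduction = 0.038964 − 0.007826 = 0.0311.

0.0311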